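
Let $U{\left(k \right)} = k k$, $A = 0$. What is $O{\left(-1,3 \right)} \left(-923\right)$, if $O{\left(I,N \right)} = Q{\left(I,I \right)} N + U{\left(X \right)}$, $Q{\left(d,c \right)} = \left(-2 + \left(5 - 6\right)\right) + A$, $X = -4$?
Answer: $-6461$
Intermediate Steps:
$U{\left(k \right)} = k^{2}$
$Q{\left(d,c \right)} = -3$ ($Q{\left(d,c \right)} = \left(-2 + \left(5 - 6\right)\right) + 0 = \left(-2 - 1\right) + 0 = -3 + 0 = -3$)
$O{\left(I,N \right)} = 16 - 3 N$ ($O{\left(I,N \right)} = - 3 N + \left(-4\right)^{2} = - 3 N + 16 = 16 - 3 N$)
$O{\left(-1,3 \right)} \left(-923\right) = \left(16 - 9\right) \left(-923\right) = 7 \left(-923\right) = -6461$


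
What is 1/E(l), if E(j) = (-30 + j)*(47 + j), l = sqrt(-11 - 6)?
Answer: -1427/2041242 - 17*I*sqrt(17)/2041242 ≈ -0.00069908 - 3.4338e-5*I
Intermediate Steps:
l = I*sqrt(17) (l = sqrt(-17) = I*sqrt(17) ≈ 4.1231*I)
1/E(l) = 1/(-1410 + (I*sqrt(17))**2 + 17*(I*sqrt(17))) = 1/(-1410 - 17 + 17*I*sqrt(17)) = 1/(-1427 + 17*I*sqrt(17))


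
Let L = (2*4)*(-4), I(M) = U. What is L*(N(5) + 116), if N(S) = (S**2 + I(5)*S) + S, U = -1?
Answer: -4512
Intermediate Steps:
I(M) = -1
L = -32 (L = 8*(-4) = -32)
N(S) = S**2 (N(S) = (S**2 - S) + S = S**2)
L*(N(5) + 116) = -32*(5**2 + 116) = -32*(25 + 116) = -32*141 = -4512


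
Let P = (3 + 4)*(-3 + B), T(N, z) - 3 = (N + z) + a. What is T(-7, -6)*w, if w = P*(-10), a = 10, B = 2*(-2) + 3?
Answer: 0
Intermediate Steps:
B = -1 (B = -4 + 3 = -1)
T(N, z) = 13 + N + z (T(N, z) = 3 + ((N + z) + 10) = 3 + (10 + N + z) = 13 + N + z)
P = -28 (P = (3 + 4)*(-3 - 1) = 7*(-4) = -28)
w = 280 (w = -28*(-10) = 280)
T(-7, -6)*w = (13 - 7 - 6)*280 = 0*280 = 0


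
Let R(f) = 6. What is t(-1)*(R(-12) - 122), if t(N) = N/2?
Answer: 58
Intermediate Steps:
t(N) = N/2 (t(N) = N*(½) = N/2)
t(-1)*(R(-12) - 122) = ((½)*(-1))*(6 - 122) = -½*(-116) = 58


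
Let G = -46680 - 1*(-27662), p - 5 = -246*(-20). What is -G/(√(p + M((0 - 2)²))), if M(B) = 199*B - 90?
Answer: 19018*√5631/5631 ≈ 253.44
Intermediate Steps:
p = 4925 (p = 5 - 246*(-20) = 5 + 4920 = 4925)
M(B) = -90 + 199*B
G = -19018 (G = -46680 + 27662 = -19018)
-G/(√(p + M((0 - 2)²))) = -(-19018)/(√(4925 + (-90 + 199*(0 - 2)²))) = -(-19018)/(√(4925 + (-90 + 199*(-2)²))) = -(-19018)/(√(4925 + (-90 + 199*4))) = -(-19018)/(√(4925 + (-90 + 796))) = -(-19018)/(√(4925 + 706)) = -(-19018)/(√5631) = -(-19018)*√5631/5631 = 19018*√5631/5631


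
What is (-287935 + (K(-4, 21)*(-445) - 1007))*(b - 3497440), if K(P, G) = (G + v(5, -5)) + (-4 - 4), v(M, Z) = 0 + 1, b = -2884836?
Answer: 1883869171472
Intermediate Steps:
v(M, Z) = 1
K(P, G) = -7 + G (K(P, G) = (G + 1) + (-4 - 4) = (1 + G) - 8 = -7 + G)
(-287935 + (K(-4, 21)*(-445) - 1007))*(b - 3497440) = (-287935 + ((-7 + 21)*(-445) - 1007))*(-2884836 - 3497440) = (-287935 + (14*(-445) - 1007))*(-6382276) = (-287935 + (-6230 - 1007))*(-6382276) = (-287935 - 7237)*(-6382276) = -295172*(-6382276) = 1883869171472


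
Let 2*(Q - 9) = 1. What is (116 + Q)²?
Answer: 63001/4 ≈ 15750.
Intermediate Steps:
Q = 19/2 (Q = 9 + (½)*1 = 9 + ½ = 19/2 ≈ 9.5000)
(116 + Q)² = (116 + 19/2)² = (251/2)² = 63001/4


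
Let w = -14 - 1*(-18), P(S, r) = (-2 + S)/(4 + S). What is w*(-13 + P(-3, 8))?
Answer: -72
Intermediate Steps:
P(S, r) = (-2 + S)/(4 + S)
w = 4 (w = -14 + 18 = 4)
w*(-13 + P(-3, 8)) = 4*(-13 + (-2 - 3)/(4 - 3)) = 4*(-13 - 5/1) = 4*(-13 + 1*(-5)) = 4*(-13 - 5) = 4*(-18) = -72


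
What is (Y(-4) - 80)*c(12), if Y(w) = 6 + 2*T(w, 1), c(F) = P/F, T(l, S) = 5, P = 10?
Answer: -160/3 ≈ -53.333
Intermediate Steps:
c(F) = 10/F
Y(w) = 16 (Y(w) = 6 + 2*5 = 6 + 10 = 16)
(Y(-4) - 80)*c(12) = (16 - 80)*(10/12) = -640/12 = -64*5/6 = -160/3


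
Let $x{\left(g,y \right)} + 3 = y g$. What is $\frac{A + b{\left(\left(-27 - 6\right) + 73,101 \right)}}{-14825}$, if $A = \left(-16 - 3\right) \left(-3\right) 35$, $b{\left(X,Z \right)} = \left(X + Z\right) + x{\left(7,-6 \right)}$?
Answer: $- \frac{2091}{14825} \approx -0.14105$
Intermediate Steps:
$x{\left(g,y \right)} = -3 + g y$ ($x{\left(g,y \right)} = -3 + y g = -3 + g y$)
$b{\left(X,Z \right)} = -45 + X + Z$ ($b{\left(X,Z \right)} = \left(X + Z\right) + \left(-3 + 7 \left(-6\right)\right) = \left(X + Z\right) - 45 = -45 + X + Z$)
$A = 1995$ ($A = \left(-19\right) \left(-3\right) 35 = 57 \cdot 35 = 1995$)
$\frac{A + b{\left(\left(-27 - 6\right) + 73,101 \right)}}{-14825} = \frac{1995 + \left(-45 + \left(\left(-27 - 6\right) + 73\right) + 101\right)}{-14825} = \left(1995 + \left(-45 + \left(-33 + 73\right) + 101\right)\right) \left(- \frac{1}{14825}\right) = \left(1995 + \left(-45 + 40 + 101\right)\right) \left(- \frac{1}{14825}\right) = \left(1995 + 96\right) \left(- \frac{1}{14825}\right) = 2091 \left(- \frac{1}{14825}\right) = - \frac{2091}{14825}$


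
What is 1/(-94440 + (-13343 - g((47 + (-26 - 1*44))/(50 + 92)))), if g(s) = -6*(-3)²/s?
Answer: -23/2486677 ≈ -9.2493e-6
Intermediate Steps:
g(s) = -54/s
1/(-94440 + (-13343 - g((47 + (-26 - 1*44))/(50 + 92)))) = 1/(-94440 + (-13343 - (-54)/((47 + (-26 - 1*44))/(50 + 92)))) = 1/(-94440 + (-13343 - (-54)/((47 + (-26 - 44))/142))) = 1/(-94440 + (-13343 - (-54)/((47 - 70)*(1/142)))) = 1/(-94440 + (-13343 - (-54)/((-23*1/142)))) = 1/(-94440 + (-13343 - (-54)/(-23/142))) = 1/(-94440 + (-13343 - (-54)*(-142)/23)) = 1/(-94440 + (-13343 - 1*7668/23)) = 1/(-94440 + (-13343 - 7668/23)) = 1/(-94440 - 314557/23) = 1/(-2486677/23) = -23/2486677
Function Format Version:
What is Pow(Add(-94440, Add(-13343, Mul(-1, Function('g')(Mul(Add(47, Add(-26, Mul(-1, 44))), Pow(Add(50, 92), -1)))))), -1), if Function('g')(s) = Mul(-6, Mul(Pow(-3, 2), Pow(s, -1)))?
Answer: Rational(-23, 2486677) ≈ -9.2493e-6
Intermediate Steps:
Function('g')(s) = Mul(-54, Pow(s, -1)) (Function('g')(s) = Mul(-6, Mul(9, Pow(s, -1))) = Mul(-54, Pow(s, -1)))
Pow(Add(-94440, Add(-13343, Mul(-1, Function('g')(Mul(Add(47, Add(-26, Mul(-1, 44))), Pow(Add(50, 92), -1)))))), -1) = Pow(Add(-94440, Add(-13343, Mul(-1, Mul(-54, Pow(Mul(Add(47, Add(-26, Mul(-1, 44))), Pow(Add(50, 92), -1)), -1))))), -1) = Pow(Add(-94440, Add(-13343, Mul(-1, Mul(-54, Pow(Mul(Add(47, Add(-26, -44)), Pow(142, -1)), -1))))), -1) = Pow(Add(-94440, Add(-13343, Mul(-1, Mul(-54, Pow(Mul(Add(47, -70), Rational(1, 142)), -1))))), -1) = Pow(Add(-94440, Add(-13343, Mul(-1, Mul(-54, Pow(Mul(-23, Rational(1, 142)), -1))))), -1) = Pow(Add(-94440, Add(-13343, Mul(-1, Mul(-54, Pow(Rational(-23, 142), -1))))), -1) = Pow(Add(-94440, Add(-13343, Mul(-1, Mul(-54, Rational(-142, 23))))), -1) = Pow(Add(-94440, Add(-13343, Mul(-1, Rational(7668, 23)))), -1) = Pow(Add(-94440, Add(-13343, Rational(-7668, 23))), -1) = Pow(Add(-94440, Rational(-314557, 23)), -1) = Pow(Rational(-2486677, 23), -1) = Rational(-23, 2486677)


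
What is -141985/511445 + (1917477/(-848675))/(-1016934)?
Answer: -8169244752462599/29426719865849350 ≈ -0.27761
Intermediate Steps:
-141985/511445 + (1917477/(-848675))/(-1016934) = -141985*1/511445 + (1917477*(-1/848675))*(-1/1016934) = -28397/102289 - 1917477/848675*(-1/1016934) = -28397/102289 + 639159/287682154150 = -8169244752462599/29426719865849350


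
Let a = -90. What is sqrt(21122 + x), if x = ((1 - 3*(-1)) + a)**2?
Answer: 7*sqrt(582) ≈ 168.87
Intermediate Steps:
x = 7396 (x = ((1 - 3*(-1)) - 90)**2 = ((1 + 3) - 90)**2 = (4 - 90)**2 = (-86)**2 = 7396)
sqrt(21122 + x) = sqrt(21122 + 7396) = sqrt(28518) = 7*sqrt(582)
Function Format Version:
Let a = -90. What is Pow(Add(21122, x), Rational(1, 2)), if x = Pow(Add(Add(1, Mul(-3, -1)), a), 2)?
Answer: Mul(7, Pow(582, Rational(1, 2))) ≈ 168.87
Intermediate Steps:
x = 7396 (x = Pow(Add(Add(1, Mul(-3, -1)), -90), 2) = Pow(Add(Add(1, 3), -90), 2) = Pow(Add(4, -90), 2) = Pow(-86, 2) = 7396)
Pow(Add(21122, x), Rational(1, 2)) = Pow(Add(21122, 7396), Rational(1, 2)) = Pow(28518, Rational(1, 2)) = Mul(7, Pow(582, Rational(1, 2)))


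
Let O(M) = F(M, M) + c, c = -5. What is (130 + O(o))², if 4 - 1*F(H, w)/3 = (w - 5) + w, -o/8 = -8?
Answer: 53824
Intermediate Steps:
o = 64 (o = -8*(-8) = 64)
F(H, w) = 27 - 6*w (F(H, w) = 12 - 3*((w - 5) + w) = 12 - 3*((-5 + w) + w) = 12 - 3*(-5 + 2*w) = 12 + (15 - 6*w) = 27 - 6*w)
O(M) = 22 - 6*M (O(M) = (27 - 6*M) - 5 = 22 - 6*M)
(130 + O(o))² = (130 + (22 - 6*64))² = (130 + (22 - 384))² = (130 - 362)² = (-232)² = 53824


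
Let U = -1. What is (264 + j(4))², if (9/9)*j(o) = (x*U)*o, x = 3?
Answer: 63504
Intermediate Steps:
j(o) = -3*o (j(o) = (3*(-1))*o = -3*o)
(264 + j(4))² = (264 - 3*4)² = (264 - 12)² = 252² = 63504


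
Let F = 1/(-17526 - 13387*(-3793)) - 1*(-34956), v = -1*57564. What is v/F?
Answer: -6749552210076/4098696182605 ≈ -1.6468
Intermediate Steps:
v = -57564
F = 4098696182605/117253009 (F = -1/3793/(-30913) + 34956 = -1/30913*(-1/3793) + 34956 = 1/117253009 + 34956 = 4098696182605/117253009 ≈ 34956.)
v/F = -57564/4098696182605/117253009 = -57564*117253009/4098696182605 = -6749552210076/4098696182605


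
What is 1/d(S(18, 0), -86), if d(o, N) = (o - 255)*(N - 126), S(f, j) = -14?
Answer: 1/57028 ≈ 1.7535e-5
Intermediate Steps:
d(o, N) = (-255 + o)*(-126 + N)
1/d(S(18, 0), -86) = 1/(32130 - 255*(-86) - 126*(-14) - 86*(-14)) = 1/(32130 + 21930 + 1764 + 1204) = 1/57028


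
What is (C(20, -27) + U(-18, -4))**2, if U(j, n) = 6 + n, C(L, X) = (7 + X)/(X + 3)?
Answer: 289/36 ≈ 8.0278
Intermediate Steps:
C(L, X) = (7 + X)/(3 + X)
(C(20, -27) + U(-18, -4))**2 = ((7 - 27)/(3 - 27) + (6 - 4))**2 = (-20/(-24) + 2)**2 = (-1/24*(-20) + 2)**2 = (5/6 + 2)**2 = (17/6)**2 = 289/36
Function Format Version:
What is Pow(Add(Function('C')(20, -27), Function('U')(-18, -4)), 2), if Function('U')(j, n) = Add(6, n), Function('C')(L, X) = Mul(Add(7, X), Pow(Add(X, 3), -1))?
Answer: Rational(289, 36) ≈ 8.0278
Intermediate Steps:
Function('C')(L, X) = Mul(Pow(Add(3, X), -1), Add(7, X)) (Function('C')(L, X) = Mul(Add(7, X), Pow(Add(3, X), -1)) = Mul(Pow(Add(3, X), -1), Add(7, X)))
Pow(Add(Function('C')(20, -27), Function('U')(-18, -4)), 2) = Pow(Add(Mul(Pow(Add(3, -27), -1), Add(7, -27)), Add(6, -4)), 2) = Pow(Add(Mul(Pow(-24, -1), -20), 2), 2) = Pow(Add(Mul(Rational(-1, 24), -20), 2), 2) = Pow(Add(Rational(5, 6), 2), 2) = Pow(Rational(17, 6), 2) = Rational(289, 36)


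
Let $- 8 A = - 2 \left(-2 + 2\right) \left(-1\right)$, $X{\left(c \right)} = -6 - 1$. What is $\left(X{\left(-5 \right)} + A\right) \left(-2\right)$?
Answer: $14$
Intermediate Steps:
$X{\left(c \right)} = -7$ ($X{\left(c \right)} = -6 - 1 = -7$)
$A = 0$ ($A = - \frac{- 2 \left(-2 + 2\right) \left(-1\right)}{8} = - \frac{\left(-2\right) 0 \left(-1\right)}{8} = - \frac{0 \left(-1\right)}{8} = \left(- \frac{1}{8}\right) 0 = 0$)
$\left(X{\left(-5 \right)} + A\right) \left(-2\right) = \left(-7 + 0\right) \left(-2\right) = \left(-7\right) \left(-2\right) = 14$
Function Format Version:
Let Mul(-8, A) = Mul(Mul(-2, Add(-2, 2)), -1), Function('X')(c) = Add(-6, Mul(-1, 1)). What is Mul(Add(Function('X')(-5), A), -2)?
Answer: 14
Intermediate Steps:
Function('X')(c) = -7 (Function('X')(c) = Add(-6, -1) = -7)
A = 0 (A = Mul(Rational(-1, 8), Mul(Mul(-2, Add(-2, 2)), -1)) = Mul(Rational(-1, 8), Mul(Mul(-2, 0), -1)) = Mul(Rational(-1, 8), Mul(0, -1)) = Mul(Rational(-1, 8), 0) = 0)
Mul(Add(Function('X')(-5), A), -2) = Mul(Add(-7, 0), -2) = Mul(-7, -2) = 14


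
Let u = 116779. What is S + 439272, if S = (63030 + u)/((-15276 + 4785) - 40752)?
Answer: 22509435287/51243 ≈ 4.3927e+5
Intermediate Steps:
S = -179809/51243 (S = (63030 + 116779)/((-15276 + 4785) - 40752) = 179809/(-10491 - 40752) = 179809/(-51243) = 179809*(-1/51243) = -179809/51243 ≈ -3.5089)
S + 439272 = -179809/51243 + 439272 = 22509435287/51243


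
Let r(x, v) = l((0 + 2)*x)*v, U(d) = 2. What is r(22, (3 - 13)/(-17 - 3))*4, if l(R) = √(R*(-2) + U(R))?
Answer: 2*I*√86 ≈ 18.547*I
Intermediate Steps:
l(R) = √(2 - 2*R) (l(R) = √(R*(-2) + 2) = √(-2*R + 2) = √(2 - 2*R))
r(x, v) = v*√(2 - 4*x) (r(x, v) = √(2 - 2*(0 + 2)*x)*v = √(2 - 4*x)*v = v*√(2 - 4*x))
r(22, (3 - 13)/(-17 - 3))*4 = (((3 - 13)/(-17 - 3))*√(2 - 4*22))*4 = ((-10/(-20))*√(2 - 88))*4 = ((-10*(-1/20))*√(-86))*4 = ((I*√86)/2)*4 = (I*√86/2)*4 = 2*I*√86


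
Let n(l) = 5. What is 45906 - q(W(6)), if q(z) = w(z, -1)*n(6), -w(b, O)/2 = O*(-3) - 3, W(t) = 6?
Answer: 45906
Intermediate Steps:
w(b, O) = 6 + 6*O (w(b, O) = -2*(O*(-3) - 3) = -2*(-3*O - 3) = -2*(-3 - 3*O) = 6 + 6*O)
q(z) = 0 (q(z) = (6 + 6*(-1))*5 = (6 - 6)*5 = 0*5 = 0)
45906 - q(W(6)) = 45906 - 1*0 = 45906 + 0 = 45906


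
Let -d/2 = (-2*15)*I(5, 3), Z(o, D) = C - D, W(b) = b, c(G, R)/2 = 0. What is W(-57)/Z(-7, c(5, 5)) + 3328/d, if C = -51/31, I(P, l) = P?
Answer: 58319/1275 ≈ 45.740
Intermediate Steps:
c(G, R) = 0 (c(G, R) = 2*0 = 0)
C = -51/31 (C = -51*1/31 = -51/31 ≈ -1.6452)
Z(o, D) = -51/31 - D
d = 300 (d = -2*(-2*15)*5 = -(-60)*5 = -2*(-150) = 300)
W(-57)/Z(-7, c(5, 5)) + 3328/d = -57/(-51/31 - 1*0) + 3328/300 = -57/(-51/31 + 0) + 3328*(1/300) = -57/(-51/31) + 832/75 = -57*(-31/51) + 832/75 = 589/17 + 832/75 = 58319/1275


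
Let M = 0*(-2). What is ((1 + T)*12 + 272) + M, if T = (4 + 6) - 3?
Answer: 368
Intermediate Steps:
M = 0
T = 7 (T = 10 - 3 = 7)
((1 + T)*12 + 272) + M = ((1 + 7)*12 + 272) + 0 = (8*12 + 272) + 0 = (96 + 272) + 0 = 368 + 0 = 368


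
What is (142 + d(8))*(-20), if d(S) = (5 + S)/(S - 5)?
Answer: -8780/3 ≈ -2926.7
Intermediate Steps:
d(S) = (5 + S)/(-5 + S)
(142 + d(8))*(-20) = (142 + (5 + 8)/(-5 + 8))*(-20) = (142 + 13/3)*(-20) = (439/3)*(-20) = -8780/3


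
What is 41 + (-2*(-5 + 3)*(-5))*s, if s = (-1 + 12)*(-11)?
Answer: 2461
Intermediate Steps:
s = -121 (s = 11*(-11) = -121)
41 + (-2*(-5 + 3)*(-5))*s = 41 + (-2*(-5 + 3)*(-5))*(-121) = 41 + (-2*(-2)*(-5))*(-121) = 41 + (4*(-5))*(-121) = 41 - 20*(-121) = 41 + 2420 = 2461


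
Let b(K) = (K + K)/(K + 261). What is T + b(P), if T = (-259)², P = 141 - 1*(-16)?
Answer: 14020086/209 ≈ 67082.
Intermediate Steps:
P = 157 (P = 141 + 16 = 157)
b(K) = 2*K/(261 + K) (b(K) = (2*K)/(261 + K) = 2*K/(261 + K))
T = 67081
T + b(P) = 67081 + 2*157/(261 + 157) = 67081 + 2*157/418 = 67081 + 2*157*(1/418) = 67081 + 157/209 = 14020086/209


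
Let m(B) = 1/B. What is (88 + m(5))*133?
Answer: 58653/5 ≈ 11731.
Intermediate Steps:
(88 + m(5))*133 = (88 + 1/5)*133 = (441/5)*133 = 58653/5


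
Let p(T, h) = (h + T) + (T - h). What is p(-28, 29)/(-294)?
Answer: 4/21 ≈ 0.19048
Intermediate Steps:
p(T, h) = 2*T (p(T, h) = (T + h) + (T - h) = 2*T)
p(-28, 29)/(-294) = (2*(-28))/(-294) = -56*(-1/294) = 4/21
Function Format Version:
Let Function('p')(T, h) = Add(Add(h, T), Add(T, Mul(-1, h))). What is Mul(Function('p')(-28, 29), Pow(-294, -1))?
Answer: Rational(4, 21) ≈ 0.19048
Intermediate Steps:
Function('p')(T, h) = Mul(2, T) (Function('p')(T, h) = Add(Add(T, h), Add(T, Mul(-1, h))) = Mul(2, T))
Mul(Function('p')(-28, 29), Pow(-294, -1)) = Mul(Mul(2, -28), Pow(-294, -1)) = Mul(-56, Rational(-1, 294)) = Rational(4, 21)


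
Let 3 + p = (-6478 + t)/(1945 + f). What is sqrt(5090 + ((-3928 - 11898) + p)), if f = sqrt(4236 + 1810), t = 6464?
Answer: sqrt(-20887369 - 10739*sqrt(6046))/sqrt(1945 + sqrt(6046)) ≈ 103.63*I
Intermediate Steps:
f = sqrt(6046) ≈ 77.756
p = -3 - 14/(1945 + sqrt(6046)) (p = -3 + (-6478 + 6464)/(1945 + sqrt(6046)) = -3 - 14/(1945 + sqrt(6046)) ≈ -3.0069)
sqrt(5090 + ((-3928 - 11898) + p)) = sqrt(5090 + ((-3928 - 11898) + (-11358167/3776979 + 14*sqrt(6046)/3776979))) = sqrt(5090 + (-15826 + (-11358167/3776979 + 14*sqrt(6046)/3776979))) = sqrt(5090 + (-59785827821/3776979 + 14*sqrt(6046)/3776979)) = sqrt(-40561004711/3776979 + 14*sqrt(6046)/3776979)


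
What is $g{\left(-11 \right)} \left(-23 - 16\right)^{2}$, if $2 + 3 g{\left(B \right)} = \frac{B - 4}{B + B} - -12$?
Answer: $\frac{119145}{22} \approx 5415.7$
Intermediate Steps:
$g{\left(B \right)} = \frac{10}{3} + \frac{-4 + B}{6 B}$ ($g{\left(B \right)} = - \frac{2}{3} + \frac{\frac{B - 4}{B + B} - -12}{3} = - \frac{2}{3} + \frac{\frac{-4 + B}{2 B} + 12}{3} = - \frac{2}{3} + \frac{12 + \frac{-4 + B}{2 B}}{3} = - \frac{2}{3} + \left(4 + \frac{-4 + B}{6 B}\right) = \frac{10}{3} + \frac{-4 + B}{6 B}$)
$g{\left(-11 \right)} \left(-23 - 16\right)^{2} = \frac{-4 + 21 \left(-11\right)}{6 \left(-11\right)} \left(-23 - 16\right)^{2} = \frac{1}{6} \left(- \frac{1}{11}\right) \left(-4 - 231\right) \left(-39\right)^{2} = \frac{1}{6} \left(- \frac{1}{11}\right) \left(-235\right) 1521 = \frac{235}{66} \cdot 1521 = \frac{119145}{22}$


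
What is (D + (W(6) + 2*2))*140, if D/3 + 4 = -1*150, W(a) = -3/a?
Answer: -64190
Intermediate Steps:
D = -462 (D = -12 + 3*(-1*150) = -12 + 3*(-150) = -12 - 450 = -462)
(D + (W(6) + 2*2))*140 = (-462 + (-3/6 + 2*2))*140 = (-462 + (-3*⅙ + 4))*140 = (-462 + (-½ + 4))*140 = (-462 + 7/2)*140 = -917/2*140 = -64190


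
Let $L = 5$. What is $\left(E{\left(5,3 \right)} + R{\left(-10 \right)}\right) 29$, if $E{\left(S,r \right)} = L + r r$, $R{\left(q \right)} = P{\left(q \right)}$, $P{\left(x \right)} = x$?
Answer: $116$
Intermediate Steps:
$R{\left(q \right)} = q$
$E{\left(S,r \right)} = 5 + r^{2}$ ($E{\left(S,r \right)} = 5 + r r = 5 + r^{2}$)
$\left(E{\left(5,3 \right)} + R{\left(-10 \right)}\right) 29 = \left(\left(5 + 3^{2}\right) - 10\right) 29 = \left(\left(5 + 9\right) - 10\right) 29 = \left(14 - 10\right) 29 = 4 \cdot 29 = 116$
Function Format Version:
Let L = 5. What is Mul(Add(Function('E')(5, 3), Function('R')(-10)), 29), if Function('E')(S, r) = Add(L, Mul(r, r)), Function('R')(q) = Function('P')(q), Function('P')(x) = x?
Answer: 116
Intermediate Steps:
Function('R')(q) = q
Function('E')(S, r) = Add(5, Pow(r, 2)) (Function('E')(S, r) = Add(5, Mul(r, r)) = Add(5, Pow(r, 2)))
Mul(Add(Function('E')(5, 3), Function('R')(-10)), 29) = Mul(Add(Add(5, Pow(3, 2)), -10), 29) = Mul(Add(Add(5, 9), -10), 29) = Mul(Add(14, -10), 29) = Mul(4, 29) = 116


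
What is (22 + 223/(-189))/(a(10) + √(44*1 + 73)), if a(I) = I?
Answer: -39350/3213 + 3935*√13/1071 ≈ 1.0002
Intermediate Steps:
(22 + 223/(-189))/(a(10) + √(44*1 + 73)) = (22 + 223/(-189))/(10 + √(44*1 + 73)) = (22 + 223*(-1/189))/(10 + √(44 + 73)) = (22 - 223/189)/(10 + √117) = 3935/(189*(10 + 3*√13))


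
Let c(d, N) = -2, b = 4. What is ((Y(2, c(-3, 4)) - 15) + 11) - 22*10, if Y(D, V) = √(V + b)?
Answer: -224 + √2 ≈ -222.59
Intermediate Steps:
Y(D, V) = √(4 + V) (Y(D, V) = √(V + 4) = √(4 + V))
((Y(2, c(-3, 4)) - 15) + 11) - 22*10 = ((√(4 - 2) - 15) + 11) - 22*10 = ((√2 - 15) + 11) - 220 = ((-15 + √2) + 11) - 220 = (-4 + √2) - 220 = -224 + √2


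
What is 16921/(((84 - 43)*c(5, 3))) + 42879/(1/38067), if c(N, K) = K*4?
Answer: 803079264277/492 ≈ 1.6323e+9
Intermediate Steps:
c(N, K) = 4*K
16921/(((84 - 43)*c(5, 3))) + 42879/(1/38067) = 16921/(((84 - 43)*(4*3))) + 42879/(1/38067) = 16921/((41*12)) + 42879/(1/38067) = 16921/492 + 42879*38067 = 16921*(1/492) + 1632274893 = 16921/492 + 1632274893 = 803079264277/492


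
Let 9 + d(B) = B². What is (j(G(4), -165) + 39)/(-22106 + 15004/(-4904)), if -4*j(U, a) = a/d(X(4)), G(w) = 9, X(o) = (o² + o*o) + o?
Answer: -3732557/2114245146 ≈ -0.0017654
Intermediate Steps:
X(o) = o + 2*o² (X(o) = (o² + o²) + o = 2*o² + o = o + 2*o²)
d(B) = -9 + B²
j(U, a) = -a/5148 (j(U, a) = -a/(4*(-9 + (4*(1 + 2*4))²)) = -a/(4*(-9 + (4*(1 + 8))²)) = -a/(4*(-9 + (4*9)²)) = -a/(4*(-9 + 36²)) = -a/(4*(-9 + 1296)) = -a/(4*1287) = -a/5148)
(j(G(4), -165) + 39)/(-22106 + 15004/(-4904)) = (-1/5148*(-165) + 39)/(-22106 + 15004/(-4904)) = (5/156 + 39)/(-22106 + 15004*(-1/4904)) = 6089/(156*(-22106 - 3751/1226)) = 6089/(156*(-27105707/1226)) = (6089/156)*(-1226/27105707) = -3732557/2114245146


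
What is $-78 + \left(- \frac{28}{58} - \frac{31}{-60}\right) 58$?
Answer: $- \frac{2281}{30} \approx -76.033$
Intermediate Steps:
$-78 + \left(- \frac{28}{58} - \frac{31}{-60}\right) 58 = -78 + \left(\left(-28\right) \frac{1}{58} - - \frac{31}{60}\right) 58 = -78 + \left(- \frac{14}{29} + \frac{31}{60}\right) 58 = -78 + \frac{59}{1740} \cdot 58 = -78 + \frac{59}{30} = - \frac{2281}{30}$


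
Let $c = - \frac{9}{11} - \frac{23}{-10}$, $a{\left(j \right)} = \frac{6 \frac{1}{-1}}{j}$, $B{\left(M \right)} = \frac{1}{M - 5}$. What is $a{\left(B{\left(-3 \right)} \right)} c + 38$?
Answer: $\frac{6002}{55} \approx 109.13$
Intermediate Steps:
$B{\left(M \right)} = \frac{1}{-5 + M}$
$a{\left(j \right)} = - \frac{6}{j}$ ($a{\left(j \right)} = \frac{6 \left(-1\right)}{j} = - \frac{6}{j}$)
$c = \frac{163}{110}$ ($c = \left(-9\right) \frac{1}{11} - - \frac{23}{10} = - \frac{9}{11} + \frac{23}{10} = \frac{163}{110} \approx 1.4818$)
$a{\left(B{\left(-3 \right)} \right)} c + 38 = - \frac{6}{\frac{1}{-5 - 3}} \cdot \frac{163}{110} + 38 = - \frac{6}{\frac{1}{-8}} \cdot \frac{163}{110} + 38 = - \frac{6}{- \frac{1}{8}} \cdot \frac{163}{110} + 38 = \left(-6\right) \left(-8\right) \frac{163}{110} + 38 = 48 \cdot \frac{163}{110} + 38 = \frac{3912}{55} + 38 = \frac{6002}{55}$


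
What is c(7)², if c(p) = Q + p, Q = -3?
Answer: 16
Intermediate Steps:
c(p) = -3 + p
c(7)² = (-3 + 7)² = 4² = 16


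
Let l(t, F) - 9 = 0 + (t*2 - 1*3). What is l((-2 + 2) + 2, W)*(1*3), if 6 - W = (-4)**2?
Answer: 30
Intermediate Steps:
W = -10 (W = 6 - 1*(-4)**2 = 6 - 1*16 = 6 - 16 = -10)
l(t, F) = 6 + 2*t (l(t, F) = 9 + (0 + (t*2 - 1*3)) = 9 + (0 + (2*t - 3)) = 9 + (0 + (-3 + 2*t)) = 9 + (-3 + 2*t) = 6 + 2*t)
l((-2 + 2) + 2, W)*(1*3) = (6 + 2*((-2 + 2) + 2))*(1*3) = (6 + 2*(0 + 2))*3 = (6 + 2*2)*3 = (6 + 4)*3 = 10*3 = 30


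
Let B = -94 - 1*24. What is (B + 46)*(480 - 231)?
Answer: -17928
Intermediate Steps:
B = -118 (B = -94 - 24 = -118)
(B + 46)*(480 - 231) = (-118 + 46)*(480 - 231) = -72*249 = -17928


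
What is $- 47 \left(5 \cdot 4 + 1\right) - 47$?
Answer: $-1034$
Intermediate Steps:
$- 47 \left(5 \cdot 4 + 1\right) - 47 = - 47 \left(20 + 1\right) - 47 = \left(-47\right) 21 - 47 = -987 - 47 = -1034$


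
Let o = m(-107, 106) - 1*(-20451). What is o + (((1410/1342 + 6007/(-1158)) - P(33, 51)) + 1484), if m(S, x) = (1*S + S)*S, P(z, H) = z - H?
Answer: 34846820011/777018 ≈ 44847.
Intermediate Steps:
m(S, x) = 2*S**2 (m(S, x) = (S + S)*S = (2*S)*S = 2*S**2)
o = 43349 (o = 2*(-107)**2 - 1*(-20451) = 2*11449 + 20451 = 22898 + 20451 = 43349)
o + (((1410/1342 + 6007/(-1158)) - P(33, 51)) + 1484) = 43349 + (((1410/1342 + 6007/(-1158)) - (33 - 1*51)) + 1484) = 43349 + (((1410*(1/1342) + 6007*(-1/1158)) - (33 - 51)) + 1484) = 43349 + (((705/671 - 6007/1158) - 1*(-18)) + 1484) = 43349 + ((-3214307/777018 + 18) + 1484) = 43349 + (10772017/777018 + 1484) = 43349 + 1163866729/777018 = 34846820011/777018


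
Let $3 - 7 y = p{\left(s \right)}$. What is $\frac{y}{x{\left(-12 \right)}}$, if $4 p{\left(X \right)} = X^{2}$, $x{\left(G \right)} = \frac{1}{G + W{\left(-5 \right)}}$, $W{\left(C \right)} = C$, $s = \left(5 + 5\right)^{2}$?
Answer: $\frac{42449}{7} \approx 6064.1$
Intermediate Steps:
$s = 100$ ($s = 10^{2} = 100$)
$x{\left(G \right)} = \frac{1}{-5 + G}$ ($x{\left(G \right)} = \frac{1}{G - 5} = \frac{1}{-5 + G}$)
$p{\left(X \right)} = \frac{X^{2}}{4}$
$y = - \frac{2497}{7}$ ($y = \frac{3}{7} - \frac{\frac{1}{4} \cdot 100^{2}}{7} = \frac{3}{7} - \frac{\frac{1}{4} \cdot 10000}{7} = \frac{3}{7} - \frac{2500}{7} = - \frac{2497}{7} \approx -356.71$)
$\frac{y}{x{\left(-12 \right)}} = \frac{1}{\frac{1}{-5 - 12}} \left(- \frac{2497}{7}\right) = \frac{1}{\frac{1}{-17}} \left(- \frac{2497}{7}\right) = \frac{1}{- \frac{1}{17}} \left(- \frac{2497}{7}\right) = \left(-17\right) \left(- \frac{2497}{7}\right) = \frac{42449}{7}$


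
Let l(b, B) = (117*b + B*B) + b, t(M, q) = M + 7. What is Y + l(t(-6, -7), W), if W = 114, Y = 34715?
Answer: 47829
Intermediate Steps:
t(M, q) = 7 + M
l(b, B) = B² + 118*b (l(b, B) = (117*b + B²) + b = (B² + 117*b) + b = B² + 118*b)
Y + l(t(-6, -7), W) = 34715 + (114² + 118*(7 - 6)) = 34715 + (12996 + 118*1) = 34715 + (12996 + 118) = 34715 + 13114 = 47829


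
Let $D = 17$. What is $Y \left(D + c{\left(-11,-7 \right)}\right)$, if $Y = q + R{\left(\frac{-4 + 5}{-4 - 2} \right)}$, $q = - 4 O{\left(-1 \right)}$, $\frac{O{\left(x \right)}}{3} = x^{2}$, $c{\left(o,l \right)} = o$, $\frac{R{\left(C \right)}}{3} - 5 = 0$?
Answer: $18$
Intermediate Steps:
$R{\left(C \right)} = 15$ ($R{\left(C \right)} = 15 + 3 \cdot 0 = 15 + 0 = 15$)
$O{\left(x \right)} = 3 x^{2}$
$q = -12$ ($q = - 4 \cdot 3 \left(-1\right)^{2} = - 4 \cdot 3 \cdot 1 = \left(-4\right) 3 = -12$)
$Y = 3$ ($Y = -12 + 15 = 3$)
$Y \left(D + c{\left(-11,-7 \right)}\right) = 3 \left(17 - 11\right) = 3 \cdot 6 = 18$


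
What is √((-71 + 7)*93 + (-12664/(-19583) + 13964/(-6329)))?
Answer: 2*I*√22863639218676396185/123940807 ≈ 77.159*I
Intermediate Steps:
√((-71 + 7)*93 + (-12664/(-19583) + 13964/(-6329))) = √(-64*93 + (-12664*(-1/19583) + 13964*(-1/6329))) = √(-5952 + (12664/19583 - 13964/6329)) = √(-5952 - 193306556/123940807) = √(-737888989820/123940807) = 2*I*√22863639218676396185/123940807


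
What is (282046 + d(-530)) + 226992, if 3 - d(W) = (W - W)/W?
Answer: 509041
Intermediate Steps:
d(W) = 3 (d(W) = 3 - (W - W)/W = 3 - 0/W = 3 - 1*0 = 3 + 0 = 3)
(282046 + d(-530)) + 226992 = (282046 + 3) + 226992 = 282049 + 226992 = 509041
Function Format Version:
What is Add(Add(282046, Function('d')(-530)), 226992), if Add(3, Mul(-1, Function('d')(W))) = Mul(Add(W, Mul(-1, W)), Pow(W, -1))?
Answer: 509041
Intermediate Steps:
Function('d')(W) = 3 (Function('d')(W) = Add(3, Mul(-1, Mul(Add(W, Mul(-1, W)), Pow(W, -1)))) = Add(3, Mul(-1, Mul(0, Pow(W, -1)))) = Add(3, Mul(-1, 0)) = Add(3, 0) = 3)
Add(Add(282046, Function('d')(-530)), 226992) = Add(Add(282046, 3), 226992) = Add(282049, 226992) = 509041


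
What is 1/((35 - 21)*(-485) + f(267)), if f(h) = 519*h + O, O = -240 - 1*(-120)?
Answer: 1/131663 ≈ 7.5951e-6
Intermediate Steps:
O = -120 (O = -240 + 120 = -120)
f(h) = -120 + 519*h (f(h) = 519*h - 120 = -120 + 519*h)
1/((35 - 21)*(-485) + f(267)) = 1/((35 - 21)*(-485) + (-120 + 519*267)) = 1/(14*(-485) + (-120 + 138573)) = 1/(-6790 + 138453) = 1/131663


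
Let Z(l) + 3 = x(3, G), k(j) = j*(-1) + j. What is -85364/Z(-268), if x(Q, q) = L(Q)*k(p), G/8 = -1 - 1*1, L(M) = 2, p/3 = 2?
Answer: 85364/3 ≈ 28455.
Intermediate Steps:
p = 6 (p = 3*2 = 6)
k(j) = 0 (k(j) = -j + j = 0)
G = -16 (G = 8*(-1 - 1*1) = 8*(-1 - 1) = 8*(-2) = -16)
x(Q, q) = 0 (x(Q, q) = 2*0 = 0)
Z(l) = -3 (Z(l) = -3 + 0 = -3)
-85364/Z(-268) = -85364/(-3) = -85364*(-⅓) = 85364/3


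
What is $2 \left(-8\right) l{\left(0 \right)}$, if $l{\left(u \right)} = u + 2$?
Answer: $-32$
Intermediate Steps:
$l{\left(u \right)} = 2 + u$
$2 \left(-8\right) l{\left(0 \right)} = 2 \left(-8\right) \left(2 + 0\right) = \left(-16\right) 2 = -32$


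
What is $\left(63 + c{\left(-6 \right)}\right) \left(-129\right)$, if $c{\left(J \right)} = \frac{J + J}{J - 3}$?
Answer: $-8299$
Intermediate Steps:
$c{\left(J \right)} = \frac{2 J}{-3 + J}$
$\left(63 + c{\left(-6 \right)}\right) \left(-129\right) = \left(63 + 2 \left(-6\right) \frac{1}{-3 - 6}\right) \left(-129\right) = \left(63 + 2 \left(-6\right) \frac{1}{-9}\right) \left(-129\right) = \left(63 + 2 \left(-6\right) \left(- \frac{1}{9}\right)\right) \left(-129\right) = \left(63 + \frac{4}{3}\right) \left(-129\right) = \frac{193}{3} \left(-129\right) = -8299$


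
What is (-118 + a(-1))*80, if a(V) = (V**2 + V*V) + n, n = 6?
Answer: -8800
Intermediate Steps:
a(V) = 6 + 2*V**2 (a(V) = (V**2 + V*V) + 6 = (V**2 + V**2) + 6 = 2*V**2 + 6 = 6 + 2*V**2)
(-118 + a(-1))*80 = (-118 + (6 + 2*(-1)**2))*80 = (-118 + (6 + 2*1))*80 = (-118 + (6 + 2))*80 = (-118 + 8)*80 = -110*80 = -8800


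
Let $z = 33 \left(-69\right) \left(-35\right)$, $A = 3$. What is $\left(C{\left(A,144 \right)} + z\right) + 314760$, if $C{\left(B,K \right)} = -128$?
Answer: $394327$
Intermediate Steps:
$z = 79695$ ($z = \left(-2277\right) \left(-35\right) = 79695$)
$\left(C{\left(A,144 \right)} + z\right) + 314760 = \left(-128 + 79695\right) + 314760 = 79567 + 314760 = 394327$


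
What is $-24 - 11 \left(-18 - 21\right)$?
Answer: $405$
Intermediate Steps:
$-24 - 11 \left(-18 - 21\right) = -24 - -429 = -24 + 429 = 405$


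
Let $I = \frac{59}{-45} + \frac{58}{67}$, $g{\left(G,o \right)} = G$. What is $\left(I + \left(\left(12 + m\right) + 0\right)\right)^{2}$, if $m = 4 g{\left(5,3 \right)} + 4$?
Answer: $\frac{11491196809}{9090225} \approx 1264.1$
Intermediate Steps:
$m = 24$ ($m = 4 \cdot 5 + 4 = 20 + 4 = 24$)
$I = - \frac{1343}{3015}$ ($I = 59 \left(- \frac{1}{45}\right) + 58 \cdot \frac{1}{67} = - \frac{59}{45} + \frac{58}{67} = - \frac{1343}{3015} \approx -0.44544$)
$\left(I + \left(\left(12 + m\right) + 0\right)\right)^{2} = \left(- \frac{1343}{3015} + \left(\left(12 + 24\right) + 0\right)\right)^{2} = \left(- \frac{1343}{3015} + \left(36 + 0\right)\right)^{2} = \left(- \frac{1343}{3015} + 36\right)^{2} = \left(\frac{107197}{3015}\right)^{2} = \frac{11491196809}{9090225}$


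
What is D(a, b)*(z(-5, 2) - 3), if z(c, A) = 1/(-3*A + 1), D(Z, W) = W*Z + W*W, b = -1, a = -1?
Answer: -32/5 ≈ -6.4000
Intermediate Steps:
D(Z, W) = W² + W*Z (D(Z, W) = W*Z + W² = W² + W*Z)
z(c, A) = 1/(1 - 3*A)
D(a, b)*(z(-5, 2) - 3) = (-(-1 - 1))*(-1/(-1 + 3*2) - 3) = (-1*(-2))*(-1/(-1 + 6) - 3) = 2*(-1/5 - 3) = 2*(-1*⅕ - 3) = 2*(-⅕ - 3) = 2*(-16/5) = -32/5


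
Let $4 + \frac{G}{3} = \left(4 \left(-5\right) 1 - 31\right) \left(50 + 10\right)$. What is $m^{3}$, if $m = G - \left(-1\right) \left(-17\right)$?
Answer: $-780975516329$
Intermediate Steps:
$G = -9192$ ($G = -12 + 3 \left(4 \left(-5\right) 1 - 31\right) \left(50 + 10\right) = -12 + 3 \left(\left(-20\right) 1 - 31\right) 60 = -12 + 3 \left(-20 - 31\right) 60 = -12 + 3 \left(\left(-51\right) 60\right) = -12 + 3 \left(-3060\right) = -12 - 9180 = -9192$)
$m = -9209$ ($m = -9192 - \left(-1\right) \left(-17\right) = -9192 - 17 = -9209$)
$m^{3} = \left(-9209\right)^{3} = -780975516329$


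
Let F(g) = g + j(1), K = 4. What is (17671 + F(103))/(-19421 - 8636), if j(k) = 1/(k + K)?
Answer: -88871/140285 ≈ -0.63350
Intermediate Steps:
j(k) = 1/(4 + k) (j(k) = 1/(k + 4) = 1/(4 + k))
F(g) = ⅕ + g (F(g) = g + 1/(4 + 1) = g + 1/5 = g + ⅕ = ⅕ + g)
(17671 + F(103))/(-19421 - 8636) = (17671 + (⅕ + 103))/(-19421 - 8636) = (17671 + 516/5)/(-28057) = (88871/5)*(-1/28057) = -88871/140285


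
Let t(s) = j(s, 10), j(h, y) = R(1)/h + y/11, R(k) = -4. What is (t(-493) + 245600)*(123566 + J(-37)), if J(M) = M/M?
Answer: 164578117971858/5423 ≈ 3.0348e+10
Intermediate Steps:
j(h, y) = -4/h + y/11
t(s) = 10/11 - 4/s (t(s) = -4/s + (1/11)*10 = -4/s + 10/11 = 10/11 - 4/s)
J(M) = 1
(t(-493) + 245600)*(123566 + J(-37)) = ((10/11 - 4/(-493)) + 245600)*(123566 + 1) = ((10/11 - 4*(-1/493)) + 245600)*123567 = ((10/11 + 4/493) + 245600)*123567 = (4974/5423 + 245600)*123567 = (1331893774/5423)*123567 = 164578117971858/5423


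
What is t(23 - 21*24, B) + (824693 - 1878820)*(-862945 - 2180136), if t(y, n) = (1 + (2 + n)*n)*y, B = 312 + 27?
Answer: 3207738241687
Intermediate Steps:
B = 339
t(y, n) = y*(1 + n*(2 + n)) (t(y, n) = (1 + n*(2 + n))*y = y*(1 + n*(2 + n)))
t(23 - 21*24, B) + (824693 - 1878820)*(-862945 - 2180136) = (23 - 21*24)*(1 + 339² + 2*339) + (824693 - 1878820)*(-862945 - 2180136) = (23 - 504)*(1 + 114921 + 678) - 1054127*(-3043081) = -481*115600 + 3207793845287 = -55603600 + 3207793845287 = 3207738241687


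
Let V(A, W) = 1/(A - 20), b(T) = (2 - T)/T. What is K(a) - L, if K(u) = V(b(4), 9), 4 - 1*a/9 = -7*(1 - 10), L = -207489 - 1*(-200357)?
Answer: 292410/41 ≈ 7132.0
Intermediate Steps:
b(T) = (2 - T)/T
L = -7132 (L = -207489 + 200357 = -7132)
a = -531 (a = 36 - (-63)*(1 - 10) = 36 - (-63)*(-9) = 36 - 9*63 = 36 - 567 = -531)
V(A, W) = 1/(-20 + A)
K(u) = -2/41 (K(u) = 1/(-20 + (2 - 1*4)/4) = 1/(-20 + (2 - 4)/4) = 1/(-20 + (¼)*(-2)) = 1/(-20 - ½) = 1/(-41/2) = -2/41)
K(a) - L = -2/41 - 1*(-7132) = -2/41 + 7132 = 292410/41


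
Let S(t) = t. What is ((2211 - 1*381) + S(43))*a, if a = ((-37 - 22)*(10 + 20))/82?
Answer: -1657605/41 ≈ -40429.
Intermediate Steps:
a = -885/41 (a = -59*30*(1/82) = -1770*1/82 = -885/41 ≈ -21.585)
((2211 - 1*381) + S(43))*a = ((2211 - 1*381) + 43)*(-885/41) = ((2211 - 381) + 43)*(-885/41) = (1830 + 43)*(-885/41) = 1873*(-885/41) = -1657605/41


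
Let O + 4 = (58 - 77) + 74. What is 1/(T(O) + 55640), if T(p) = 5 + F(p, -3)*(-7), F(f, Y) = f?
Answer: 1/55288 ≈ 1.8087e-5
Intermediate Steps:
O = 51 (O = -4 + ((58 - 77) + 74) = -4 + (-19 + 74) = -4 + 55 = 51)
T(p) = 5 - 7*p (T(p) = 5 + p*(-7) = 5 - 7*p)
1/(T(O) + 55640) = 1/((5 - 7*51) + 55640) = 1/((5 - 357) + 55640) = 1/(-352 + 55640) = 1/55288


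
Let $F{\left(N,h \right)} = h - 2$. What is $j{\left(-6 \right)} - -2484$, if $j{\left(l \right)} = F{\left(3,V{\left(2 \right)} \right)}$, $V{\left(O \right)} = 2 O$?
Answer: $2486$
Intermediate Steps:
$F{\left(N,h \right)} = -2 + h$
$j{\left(l \right)} = 2$ ($j{\left(l \right)} = -2 + 2 \cdot 2 = -2 + 4 = 2$)
$j{\left(-6 \right)} - -2484 = 2 - -2484 = 2 + 2484 = 2486$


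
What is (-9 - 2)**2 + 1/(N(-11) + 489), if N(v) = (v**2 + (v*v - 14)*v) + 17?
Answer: 66549/550 ≈ 121.00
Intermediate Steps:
N(v) = 17 + v**2 + v*(-14 + v**2) (N(v) = (v**2 + (v**2 - 14)*v) + 17 = (v**2 + (-14 + v**2)*v) + 17 = (v**2 + v*(-14 + v**2)) + 17 = 17 + v**2 + v*(-14 + v**2))
(-9 - 2)**2 + 1/(N(-11) + 489) = (-9 - 2)**2 + 1/((17 + (-11)**2 + (-11)**3 - 14*(-11)) + 489) = (-11)**2 + 1/((17 + 121 - 1331 + 154) + 489) = 121 + 1/(-1039 + 489) = 121 + 1/(-550) = 121 - 1/550 = 66549/550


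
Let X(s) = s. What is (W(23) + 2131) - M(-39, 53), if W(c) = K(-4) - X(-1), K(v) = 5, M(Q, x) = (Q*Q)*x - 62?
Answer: -78414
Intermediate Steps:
M(Q, x) = -62 + x*Q² (M(Q, x) = Q²*x - 62 = x*Q² - 62 = -62 + x*Q²)
W(c) = 6 (W(c) = 5 - 1*(-1) = 5 + 1 = 6)
(W(23) + 2131) - M(-39, 53) = (6 + 2131) - (-62 + 53*(-39)²) = 2137 - (-62 + 53*1521) = 2137 - (-62 + 80613) = 2137 - 1*80551 = 2137 - 80551 = -78414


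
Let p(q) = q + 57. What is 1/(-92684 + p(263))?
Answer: -1/92364 ≈ -1.0827e-5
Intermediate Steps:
p(q) = 57 + q
1/(-92684 + p(263)) = 1/(-92684 + (57 + 263)) = 1/(-92684 + 320) = 1/(-92364) = -1/92364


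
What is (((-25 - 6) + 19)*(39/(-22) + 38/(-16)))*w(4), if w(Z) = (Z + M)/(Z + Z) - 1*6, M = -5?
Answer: -53655/176 ≈ -304.86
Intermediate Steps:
w(Z) = -6 + (-5 + Z)/(2*Z) (w(Z) = (Z - 5)/(Z + Z) - 1*6 = (-5 + Z)/((2*Z)) - 6 = (-5 + Z)*(1/(2*Z)) - 6 = (-5 + Z)/(2*Z) - 6 = -6 + (-5 + Z)/(2*Z))
(((-25 - 6) + 19)*(39/(-22) + 38/(-16)))*w(4) = (((-25 - 6) + 19)*(39/(-22) + 38/(-16)))*((½)*(-5 - 11*4)/4) = ((-31 + 19)*(39*(-1/22) + 38*(-1/16)))*((½)*(¼)*(-5 - 44)) = (-12*(-39/22 - 19/8))*((½)*(¼)*(-49)) = -12*(-365/88)*(-49/8) = (1095/22)*(-49/8) = -53655/176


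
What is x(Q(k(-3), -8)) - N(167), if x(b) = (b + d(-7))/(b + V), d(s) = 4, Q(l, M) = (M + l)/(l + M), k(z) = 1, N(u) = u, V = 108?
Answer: -18198/109 ≈ -166.95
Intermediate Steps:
Q(l, M) = 1 (Q(l, M) = (M + l)/(M + l) = 1)
x(b) = (4 + b)/(108 + b) (x(b) = (b + 4)/(b + 108) = (4 + b)/(108 + b))
x(Q(k(-3), -8)) - N(167) = (4 + 1)/(108 + 1) - 1*167 = 5/109 - 167 = -18198/109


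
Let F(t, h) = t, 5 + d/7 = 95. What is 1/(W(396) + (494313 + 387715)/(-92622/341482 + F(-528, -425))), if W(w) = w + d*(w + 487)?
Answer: 90197559/50061119986726 ≈ 1.8017e-6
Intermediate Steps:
d = 630 (d = -35 + 7*95 = -35 + 665 = 630)
W(w) = 306810 + 631*w (W(w) = w + 630*(w + 487) = w + 630*(487 + w) = w + (306810 + 630*w) = 306810 + 631*w)
1/(W(396) + (494313 + 387715)/(-92622/341482 + F(-528, -425))) = 1/((306810 + 631*396) + (494313 + 387715)/(-92622/341482 - 528)) = 1/((306810 + 249876) + 882028/(-92622*1/341482 - 528)) = 1/(556686 + 882028/(-46311/170741 - 528)) = 1/(556686 + 882028/(-90197559/170741)) = 1/(556686 + 882028*(-170741/90197559)) = 1/(556686 - 150598342748/90197559) = 1/(50061119986726/90197559) = 90197559/50061119986726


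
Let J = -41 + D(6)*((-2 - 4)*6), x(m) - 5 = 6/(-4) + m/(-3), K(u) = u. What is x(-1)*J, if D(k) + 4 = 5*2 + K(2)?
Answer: -7567/6 ≈ -1261.2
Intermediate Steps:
x(m) = 7/2 - m/3 (x(m) = 5 + (6/(-4) + m/(-3)) = 5 + (6*(-1/4) + m*(-1/3)) = 5 + (-3/2 - m/3) = 7/2 - m/3)
D(k) = 8 (D(k) = -4 + (5*2 + 2) = -4 + (10 + 2) = -4 + 12 = 8)
J = -329 (J = -41 + 8*((-2 - 4)*6) = -41 + 8*(-6*6) = -41 + 8*(-36) = -41 - 288 = -329)
x(-1)*J = (7/2 - 1/3*(-1))*(-329) = (7/2 + 1/3)*(-329) = (23/6)*(-329) = -7567/6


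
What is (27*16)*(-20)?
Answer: -8640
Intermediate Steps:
(27*16)*(-20) = 432*(-20) = -8640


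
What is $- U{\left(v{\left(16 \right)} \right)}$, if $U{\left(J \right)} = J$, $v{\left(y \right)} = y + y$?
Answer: $-32$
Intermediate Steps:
$v{\left(y \right)} = 2 y$
$- U{\left(v{\left(16 \right)} \right)} = - 2 \cdot 16 = \left(-1\right) 32 = -32$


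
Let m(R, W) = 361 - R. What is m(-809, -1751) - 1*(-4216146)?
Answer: 4217316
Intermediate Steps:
m(-809, -1751) - 1*(-4216146) = (361 - 1*(-809)) - 1*(-4216146) = (361 + 809) + 4216146 = 1170 + 4216146 = 4217316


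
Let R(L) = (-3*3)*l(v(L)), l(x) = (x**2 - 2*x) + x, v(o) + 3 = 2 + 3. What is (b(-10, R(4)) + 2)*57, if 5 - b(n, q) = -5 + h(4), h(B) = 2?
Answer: 570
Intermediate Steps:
v(o) = 2 (v(o) = -3 + (2 + 3) = -3 + 5 = 2)
l(x) = x**2 - x
R(L) = -18 (R(L) = (-3*3)*(2*(-1 + 2)) = -18)
b(n, q) = 8 (b(n, q) = 5 - (-5 + 2) = 5 - 1*(-3) = 5 + 3 = 8)
(b(-10, R(4)) + 2)*57 = (8 + 2)*57 = 10*57 = 570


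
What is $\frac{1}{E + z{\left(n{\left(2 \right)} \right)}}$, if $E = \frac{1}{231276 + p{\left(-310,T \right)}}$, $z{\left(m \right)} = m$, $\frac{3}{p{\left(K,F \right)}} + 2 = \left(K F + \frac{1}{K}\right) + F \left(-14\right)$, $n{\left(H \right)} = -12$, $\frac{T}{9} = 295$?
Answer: $- \frac{20558032748222}{246696304089057} \approx -0.083333$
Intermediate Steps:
$T = 2655$ ($T = 9 \cdot 295 = 2655$)
$p{\left(K,F \right)} = \frac{3}{-2 + \frac{1}{K} - 14 F + F K}$ ($p{\left(K,F \right)} = \frac{3}{-2 + \left(\left(K F + \frac{1}{K}\right) + F \left(-14\right)\right)} = \frac{3}{-2 - \left(- \frac{1}{K} + 14 F - F K\right)} = \frac{3}{-2 + \left(\frac{1}{K} - 14 F + F K\right)} = \frac{3}{-2 + \frac{1}{K} - 14 F + F K}$)
$E = \frac{88889607}{20558032748222}$ ($E = \frac{1}{231276 + 3 \left(-310\right) \frac{1}{1 - -620 + 2655 \left(-310\right)^{2} - 37170 \left(-310\right)}} = \frac{1}{231276 + 3 \left(-310\right) \frac{1}{1 + 620 + 2655 \cdot 96100 + 11522700}} = \frac{1}{231276 + 3 \left(-310\right) \frac{1}{1 + 620 + 255145500 + 11522700}} = \frac{1}{231276 + 3 \left(-310\right) \frac{1}{266668821}} = \frac{1}{231276 - \frac{310}{88889607}} = \frac{1}{\frac{20558032748222}{88889607}} = \frac{88889607}{20558032748222} \approx 4.3238 \cdot 10^{-6}$)
$\frac{1}{E + z{\left(n{\left(2 \right)} \right)}} = \frac{1}{\frac{88889607}{20558032748222} - 12} = \frac{1}{- \frac{246696304089057}{20558032748222}} = - \frac{20558032748222}{246696304089057}$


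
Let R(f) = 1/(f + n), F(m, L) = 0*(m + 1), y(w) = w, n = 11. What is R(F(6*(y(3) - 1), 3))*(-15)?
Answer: -15/11 ≈ -1.3636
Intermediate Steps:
F(m, L) = 0 (F(m, L) = 0*(1 + m) = 0)
R(f) = 1/(11 + f) (R(f) = 1/(f + 11) = 1/(11 + f))
R(F(6*(y(3) - 1), 3))*(-15) = -15/(11 + 0) = -15/11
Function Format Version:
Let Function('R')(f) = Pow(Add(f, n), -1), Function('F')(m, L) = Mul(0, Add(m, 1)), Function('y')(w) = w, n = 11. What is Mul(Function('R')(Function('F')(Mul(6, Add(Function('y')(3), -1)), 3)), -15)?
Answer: Rational(-15, 11) ≈ -1.3636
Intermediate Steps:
Function('F')(m, L) = 0 (Function('F')(m, L) = Mul(0, Add(1, m)) = 0)
Function('R')(f) = Pow(Add(11, f), -1) (Function('R')(f) = Pow(Add(f, 11), -1) = Pow(Add(11, f), -1))
Mul(Function('R')(Function('F')(Mul(6, Add(Function('y')(3), -1)), 3)), -15) = Mul(Pow(Add(11, 0), -1), -15) = Mul(Pow(11, -1), -15) = Mul(Rational(1, 11), -15) = Rational(-15, 11)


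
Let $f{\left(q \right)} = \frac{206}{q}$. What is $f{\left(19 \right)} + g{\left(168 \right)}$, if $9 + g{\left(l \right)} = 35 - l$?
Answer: $- \frac{2492}{19} \approx -131.16$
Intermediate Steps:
$g{\left(l \right)} = 26 - l$ ($g{\left(l \right)} = -9 - \left(-35 + l\right) = 26 - l$)
$f{\left(19 \right)} + g{\left(168 \right)} = \frac{206}{19} + \left(26 - 168\right) = 206 \cdot \frac{1}{19} + \left(26 - 168\right) = \frac{206}{19} - 142 = - \frac{2492}{19}$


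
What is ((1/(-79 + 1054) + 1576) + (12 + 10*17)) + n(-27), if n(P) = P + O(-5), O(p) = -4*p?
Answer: 1707226/975 ≈ 1751.0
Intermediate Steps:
n(P) = 20 + P (n(P) = P - 4*(-5) = P + 20 = 20 + P)
((1/(-79 + 1054) + 1576) + (12 + 10*17)) + n(-27) = ((1/(-79 + 1054) + 1576) + (12 + 10*17)) + (20 - 27) = ((1/975 + 1576) + (12 + 170)) - 7 = ((1/975 + 1576) + 182) - 7 = (1536601/975 + 182) - 7 = 1714051/975 - 7 = 1707226/975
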